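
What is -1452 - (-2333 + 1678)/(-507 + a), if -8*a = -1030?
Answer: -2199496/1513 ≈ -1453.7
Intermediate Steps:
a = 515/4 (a = -⅛*(-1030) = 515/4 ≈ 128.75)
-1452 - (-2333 + 1678)/(-507 + a) = -1452 - (-2333 + 1678)/(-507 + 515/4) = -1452 - (-655)/(-1513/4) = -1452 - (-655)*(-4)/1513 = -1452 - 1*2620/1513 = -1452 - 2620/1513 = -2199496/1513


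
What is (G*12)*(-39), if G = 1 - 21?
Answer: 9360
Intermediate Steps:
G = -20
(G*12)*(-39) = -20*12*(-39) = -240*(-39) = 9360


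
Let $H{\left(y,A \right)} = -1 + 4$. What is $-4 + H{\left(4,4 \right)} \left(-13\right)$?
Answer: $-43$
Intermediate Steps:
$H{\left(y,A \right)} = 3$
$-4 + H{\left(4,4 \right)} \left(-13\right) = -4 + 3 \left(-13\right) = -4 - 39 = -43$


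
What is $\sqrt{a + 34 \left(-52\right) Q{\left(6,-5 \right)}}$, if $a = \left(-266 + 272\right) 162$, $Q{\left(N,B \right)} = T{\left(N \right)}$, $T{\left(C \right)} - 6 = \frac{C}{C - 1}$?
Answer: $\frac{6 i \sqrt{8165}}{5} \approx 108.43 i$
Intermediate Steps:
$T{\left(C \right)} = 6 + \frac{C}{-1 + C}$ ($T{\left(C \right)} = 6 + \frac{C}{C - 1} = 6 + \frac{C}{-1 + C}$)
$Q{\left(N,B \right)} = \frac{-6 + 7 N}{-1 + N}$
$a = 972$ ($a = 6 \cdot 162 = 972$)
$\sqrt{a + 34 \left(-52\right) Q{\left(6,-5 \right)}} = \sqrt{972 + 34 \left(-52\right) \frac{-6 + 7 \cdot 6}{-1 + 6}} = \sqrt{972 - 1768 \frac{-6 + 42}{5}} = \sqrt{972 - 1768 \cdot \frac{1}{5} \cdot 36} = \sqrt{972 - \frac{63648}{5}} = \sqrt{- \frac{58788}{5}} = \frac{6 i \sqrt{8165}}{5}$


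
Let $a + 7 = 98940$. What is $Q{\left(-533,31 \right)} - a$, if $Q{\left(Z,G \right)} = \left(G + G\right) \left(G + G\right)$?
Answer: $-95089$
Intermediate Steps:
$a = 98933$ ($a = -7 + 98940 = 98933$)
$Q{\left(Z,G \right)} = 4 G^{2}$ ($Q{\left(Z,G \right)} = 2 G 2 G = 4 G^{2}$)
$Q{\left(-533,31 \right)} - a = 4 \cdot 31^{2} - 98933 = 4 \cdot 961 - 98933 = 3844 - 98933 = -95089$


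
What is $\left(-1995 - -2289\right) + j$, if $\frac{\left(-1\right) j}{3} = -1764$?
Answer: $5586$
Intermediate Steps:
$j = 5292$ ($j = \left(-3\right) \left(-1764\right) = 5292$)
$\left(-1995 - -2289\right) + j = \left(-1995 - -2289\right) + 5292 = \left(-1995 + 2289\right) + 5292 = 294 + 5292 = 5586$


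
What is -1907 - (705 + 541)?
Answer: -3153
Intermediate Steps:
-1907 - (705 + 541) = -1907 - 1*1246 = -1907 - 1246 = -3153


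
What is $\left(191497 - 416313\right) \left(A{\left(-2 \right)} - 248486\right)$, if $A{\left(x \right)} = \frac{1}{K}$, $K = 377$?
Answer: $\frac{21060587748336}{377} \approx 5.5864 \cdot 10^{10}$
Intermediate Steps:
$A{\left(x \right)} = \frac{1}{377}$
$\left(191497 - 416313\right) \left(A{\left(-2 \right)} - 248486\right) = \left(191497 - 416313\right) \left(\frac{1}{377} - 248486\right) = \left(-224816\right) \left(- \frac{93679221}{377}\right) = \frac{21060587748336}{377}$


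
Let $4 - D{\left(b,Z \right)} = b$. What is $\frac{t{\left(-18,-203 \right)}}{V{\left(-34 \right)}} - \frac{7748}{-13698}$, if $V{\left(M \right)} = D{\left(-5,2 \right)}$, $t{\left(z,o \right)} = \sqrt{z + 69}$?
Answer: $\frac{3874}{6849} + \frac{\sqrt{51}}{9} \approx 1.3591$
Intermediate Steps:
$D{\left(b,Z \right)} = 4 - b$
$t{\left(z,o \right)} = \sqrt{69 + z}$
$V{\left(M \right)} = 9$ ($V{\left(M \right)} = 4 - -5 = 4 + 5 = 9$)
$\frac{t{\left(-18,-203 \right)}}{V{\left(-34 \right)}} - \frac{7748}{-13698} = \frac{\sqrt{69 - 18}}{9} - \frac{7748}{-13698} = \sqrt{51} \cdot \frac{1}{9} - - \frac{3874}{6849} = \frac{\sqrt{51}}{9} + \frac{3874}{6849} = \frac{3874}{6849} + \frac{\sqrt{51}}{9}$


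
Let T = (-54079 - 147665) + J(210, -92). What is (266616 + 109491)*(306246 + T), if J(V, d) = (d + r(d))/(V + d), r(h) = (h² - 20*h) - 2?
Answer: 2320852115361/59 ≈ 3.9336e+10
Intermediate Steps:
r(h) = -2 + h² - 20*h
J(V, d) = (-2 + d² - 19*d)/(V + d) (J(V, d) = (d + (-2 + d² - 20*d))/(V + d) = (-2 + d² - 19*d)/(V + d))
T = -11897791/59 (T = (-54079 - 147665) + (-2 + (-92)² - 19*(-92))/(210 - 92) = -201744 + (-2 + 8464 + 1748)/118 = -201744 + (1/118)*10210 = -201744 + 5105/59 = -11897791/59 ≈ -2.0166e+5)
(266616 + 109491)*(306246 + T) = (266616 + 109491)*(306246 - 11897791/59) = 376107*(6170723/59) = 2320852115361/59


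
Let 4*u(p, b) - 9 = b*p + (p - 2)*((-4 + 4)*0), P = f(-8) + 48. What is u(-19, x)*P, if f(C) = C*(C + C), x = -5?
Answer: 4576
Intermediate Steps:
f(C) = 2*C² (f(C) = C*(2*C) = 2*C²)
P = 176 (P = 2*(-8)² + 48 = 2*64 + 48 = 128 + 48 = 176)
u(p, b) = 9/4 + b*p/4 (u(p, b) = 9/4 + (b*p + (p - 2)*((-4 + 4)*0))/4 = 9/4 + (b*p + (-2 + p)*(0*0))/4 = 9/4 + (b*p + (-2 + p)*0)/4 = 9/4 + (b*p + 0)/4 = 9/4 + (b*p)/4 = 9/4 + b*p/4)
u(-19, x)*P = (9/4 + (¼)*(-5)*(-19))*176 = (9/4 + 95/4)*176 = 26*176 = 4576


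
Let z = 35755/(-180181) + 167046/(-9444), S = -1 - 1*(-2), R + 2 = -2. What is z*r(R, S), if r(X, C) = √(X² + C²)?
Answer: -5072697591*√17/283604894 ≈ -73.748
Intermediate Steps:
R = -4 (R = -2 - 2 = -4)
S = 1 (S = -1 + 2 = 1)
z = -5072697591/283604894 (z = 35755*(-1/180181) + 167046*(-1/9444) = -35755/180181 - 27841/1574 = -5072697591/283604894 ≈ -17.887)
r(X, C) = √(C² + X²)
z*r(R, S) = -5072697591*√(1² + (-4)²)/283604894 = -5072697591*√(1 + 16)/283604894 = -5072697591*√17/283604894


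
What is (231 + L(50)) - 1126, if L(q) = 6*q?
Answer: -595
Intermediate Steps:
(231 + L(50)) - 1126 = (231 + 6*50) - 1126 = (231 + 300) - 1126 = 531 - 1126 = -595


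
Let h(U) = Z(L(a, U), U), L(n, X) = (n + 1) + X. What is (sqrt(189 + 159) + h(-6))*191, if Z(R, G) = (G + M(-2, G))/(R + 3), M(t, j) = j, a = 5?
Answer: -764 + 382*sqrt(87) ≈ 2799.1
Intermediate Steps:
L(n, X) = 1 + X + n (L(n, X) = (1 + n) + X = 1 + X + n)
Z(R, G) = 2*G/(3 + R) (Z(R, G) = (G + G)/(R + 3) = (2*G)/(3 + R) = 2*G/(3 + R))
h(U) = 2*U/(9 + U) (h(U) = 2*U/(3 + (1 + U + 5)) = 2*U/(3 + (6 + U)) = 2*U/(9 + U))
(sqrt(189 + 159) + h(-6))*191 = (sqrt(189 + 159) + 2*(-6)/(9 - 6))*191 = (sqrt(348) + 2*(-6)/3)*191 = (2*sqrt(87) + 2*(-6)*(1/3))*191 = (2*sqrt(87) - 4)*191 = (-4 + 2*sqrt(87))*191 = -764 + 382*sqrt(87)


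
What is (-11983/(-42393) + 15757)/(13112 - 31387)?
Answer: -667998484/774732075 ≈ -0.86223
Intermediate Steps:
(-11983/(-42393) + 15757)/(13112 - 31387) = (-11983*(-1/42393) + 15757)/(-18275) = (11983/42393 + 15757)*(-1/18275) = (667998484/42393)*(-1/18275) = -667998484/774732075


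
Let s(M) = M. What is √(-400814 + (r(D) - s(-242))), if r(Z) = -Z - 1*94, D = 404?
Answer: I*√401070 ≈ 633.3*I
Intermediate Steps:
r(Z) = -94 - Z (r(Z) = -Z - 94 = -94 - Z)
√(-400814 + (r(D) - s(-242))) = √(-400814 + ((-94 - 1*404) - 1*(-242))) = √(-400814 + ((-94 - 404) + 242)) = √(-400814 + (-498 + 242)) = √(-400814 - 256) = √(-401070) = I*√401070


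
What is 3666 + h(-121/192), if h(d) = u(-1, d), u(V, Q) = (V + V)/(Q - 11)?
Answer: 8186562/2233 ≈ 3666.2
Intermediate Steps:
u(V, Q) = 2*V/(-11 + Q) (u(V, Q) = (2*V)/(-11 + Q) = 2*V/(-11 + Q))
h(d) = -2/(-11 + d) (h(d) = 2*(-1)/(-11 + d) = -2/(-11 + d))
3666 + h(-121/192) = 3666 - 2/(-11 - 121/192) = 3666 - 2/(-2233/192) = 3666 - 2*(-192/2233) = 3666 + 384/2233 = 8186562/2233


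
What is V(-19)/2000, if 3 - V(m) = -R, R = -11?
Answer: -1/250 ≈ -0.0040000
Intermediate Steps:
V(m) = -8 (V(m) = 3 - (-1)*(-11) = 3 - 1*11 = 3 - 11 = -8)
V(-19)/2000 = -8/2000 = -8*1/2000 = -1/250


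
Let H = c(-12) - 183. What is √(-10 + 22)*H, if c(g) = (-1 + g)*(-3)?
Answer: -288*√3 ≈ -498.83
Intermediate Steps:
c(g) = 3 - 3*g
H = -144 (H = (3 - 3*(-12)) - 183 = (3 + 36) - 183 = 39 - 183 = -144)
√(-10 + 22)*H = √(-10 + 22)*(-144) = √12*(-144) = (2*√3)*(-144) = -288*√3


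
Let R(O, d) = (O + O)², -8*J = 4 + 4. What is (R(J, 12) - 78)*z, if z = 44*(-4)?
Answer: 13024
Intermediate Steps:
J = -1 (J = -(4 + 4)/8 = -⅛*8 = -1)
z = -176
R(O, d) = 4*O² (R(O, d) = (2*O)² = 4*O²)
(R(J, 12) - 78)*z = (4*(-1)² - 78)*(-176) = (4*1 - 78)*(-176) = (4 - 78)*(-176) = -74*(-176) = 13024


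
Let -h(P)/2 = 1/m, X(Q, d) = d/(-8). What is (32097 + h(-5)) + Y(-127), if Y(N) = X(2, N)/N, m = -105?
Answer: 26961391/840 ≈ 32097.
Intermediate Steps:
X(Q, d) = -d/8 (X(Q, d) = d*(-⅛) = -d/8)
h(P) = 2/105 (h(P) = -2/(-105) = -2*(-1/105) = 2/105)
Y(N) = -⅛ (Y(N) = (-N/8)/N = -⅛)
(32097 + h(-5)) + Y(-127) = (32097 + 2/105) - ⅛ = 3370187/105 - ⅛ = 26961391/840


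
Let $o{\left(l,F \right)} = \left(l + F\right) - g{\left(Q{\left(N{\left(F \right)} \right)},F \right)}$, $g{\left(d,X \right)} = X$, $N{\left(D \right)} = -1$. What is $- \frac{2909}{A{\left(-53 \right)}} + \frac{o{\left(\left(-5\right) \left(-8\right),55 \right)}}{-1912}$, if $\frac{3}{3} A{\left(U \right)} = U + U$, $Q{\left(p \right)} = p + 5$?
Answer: $\frac{694721}{25334} \approx 27.422$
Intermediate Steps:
$Q{\left(p \right)} = 5 + p$
$A{\left(U \right)} = 2 U$ ($A{\left(U \right)} = U + U = 2 U$)
$o{\left(l,F \right)} = l$ ($o{\left(l,F \right)} = \left(l + F\right) - F = \left(F + l\right) - F = l$)
$- \frac{2909}{A{\left(-53 \right)}} + \frac{o{\left(\left(-5\right) \left(-8\right),55 \right)}}{-1912} = - \frac{2909}{2 \left(-53\right)} + \frac{\left(-5\right) \left(-8\right)}{-1912} = - \frac{2909}{-106} + 40 \left(- \frac{1}{1912}\right) = \left(-2909\right) \left(- \frac{1}{106}\right) - \frac{5}{239} = \frac{2909}{106} - \frac{5}{239} = \frac{694721}{25334}$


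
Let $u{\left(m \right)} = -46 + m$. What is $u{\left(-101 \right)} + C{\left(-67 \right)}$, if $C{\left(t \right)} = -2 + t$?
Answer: $-216$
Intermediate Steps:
$u{\left(-101 \right)} + C{\left(-67 \right)} = \left(-46 - 101\right) - 69 = -147 - 69 = -216$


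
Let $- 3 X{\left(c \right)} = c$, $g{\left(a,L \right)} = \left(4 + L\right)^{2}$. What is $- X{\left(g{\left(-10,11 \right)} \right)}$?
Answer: $75$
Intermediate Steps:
$X{\left(c \right)} = - \frac{c}{3}$
$- X{\left(g{\left(-10,11 \right)} \right)} = - \frac{\left(-1\right) \left(4 + 11\right)^{2}}{3} = - \frac{\left(-1\right) 15^{2}}{3} = - \frac{\left(-1\right) 225}{3} = \left(-1\right) \left(-75\right) = 75$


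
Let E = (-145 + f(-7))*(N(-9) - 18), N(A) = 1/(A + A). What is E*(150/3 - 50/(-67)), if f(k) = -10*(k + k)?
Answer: 2762500/603 ≈ 4581.3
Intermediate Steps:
f(k) = -20*k
N(A) = 1/(2*A)
E = 1625/18 (E = (-145 - 20*(-7))*((½)/(-9) - 18) = (-145 + 140)*((½)*(-⅑) - 18) = -5*(-1/18 - 18) = -5*(-325/18) = 1625/18 ≈ 90.278)
E*(150/3 - 50/(-67)) = 1625*(150/3 - 50/(-67))/18 = 1625*(150*(⅓) - 50*(-1/67))/18 = 1625*(50 + 50/67)/18 = (1625/18)*(3400/67) = 2762500/603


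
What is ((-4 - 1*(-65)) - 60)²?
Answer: 1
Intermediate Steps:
((-4 - 1*(-65)) - 60)² = ((-4 + 65) - 60)² = (61 - 60)² = 1² = 1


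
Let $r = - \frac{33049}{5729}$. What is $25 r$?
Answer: $- \frac{826225}{5729} \approx -144.22$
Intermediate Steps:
$r = - \frac{33049}{5729}$ ($r = \left(-33049\right) \frac{1}{5729} = - \frac{33049}{5729} \approx -5.7687$)
$25 r = 25 \left(- \frac{33049}{5729}\right) = - \frac{826225}{5729}$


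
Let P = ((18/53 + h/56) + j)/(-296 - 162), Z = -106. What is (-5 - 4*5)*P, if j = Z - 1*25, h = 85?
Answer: -9582375/1359344 ≈ -7.0493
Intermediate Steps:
j = -131 (j = -106 - 1*25 = -106 - 25 = -131)
P = 383295/1359344 (P = ((18/53 + 85/56) - 131)/(-296 - 162) = ((18*(1/53) + 85*(1/56)) - 131)/(-458) = ((18/53 + 85/56) - 131)*(-1/458) = (5513/2968 - 131)*(-1/458) = -383295/2968*(-1/458) = 383295/1359344 ≈ 0.28197)
(-5 - 4*5)*P = (-5 - 4*5)*(383295/1359344) = (-5 - 20)*(383295/1359344) = -25*383295/1359344 = -9582375/1359344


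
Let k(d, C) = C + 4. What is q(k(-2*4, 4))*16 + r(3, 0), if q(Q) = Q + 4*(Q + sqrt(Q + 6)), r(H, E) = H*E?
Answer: 640 + 64*sqrt(14) ≈ 879.47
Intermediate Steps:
k(d, C) = 4 + C
r(H, E) = E*H
q(Q) = 4*sqrt(6 + Q) + 5*Q (q(Q) = Q + 4*(Q + sqrt(6 + Q)) = Q + (4*Q + 4*sqrt(6 + Q)) = 4*sqrt(6 + Q) + 5*Q)
q(k(-2*4, 4))*16 + r(3, 0) = (4*sqrt(6 + (4 + 4)) + 5*(4 + 4))*16 + 0*3 = (4*sqrt(6 + 8) + 5*8)*16 + 0 = (4*sqrt(14) + 40)*16 + 0 = (40 + 4*sqrt(14))*16 + 0 = (640 + 64*sqrt(14)) + 0 = 640 + 64*sqrt(14)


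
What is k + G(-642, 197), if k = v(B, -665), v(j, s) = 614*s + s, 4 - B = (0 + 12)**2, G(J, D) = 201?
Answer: -408774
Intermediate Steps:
B = -140 (B = 4 - (0 + 12)**2 = 4 - 1*12**2 = 4 - 1*144 = 4 - 144 = -140)
v(j, s) = 615*s
k = -408975 (k = 615*(-665) = -408975)
k + G(-642, 197) = -408975 + 201 = -408774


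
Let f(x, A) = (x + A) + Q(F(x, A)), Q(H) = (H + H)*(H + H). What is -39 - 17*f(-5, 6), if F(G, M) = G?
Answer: -1756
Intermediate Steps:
Q(H) = 4*H**2 (Q(H) = (2*H)*(2*H) = 4*H**2)
f(x, A) = A + x + 4*x**2 (f(x, A) = (x + A) + 4*x**2 = (A + x) + 4*x**2 = A + x + 4*x**2)
-39 - 17*f(-5, 6) = -39 - 17*(6 - 5 + 4*(-5)**2) = -39 - 17*(6 - 5 + 4*25) = -39 - 17*(6 - 5 + 100) = -39 - 17*101 = -39 - 1717 = -1756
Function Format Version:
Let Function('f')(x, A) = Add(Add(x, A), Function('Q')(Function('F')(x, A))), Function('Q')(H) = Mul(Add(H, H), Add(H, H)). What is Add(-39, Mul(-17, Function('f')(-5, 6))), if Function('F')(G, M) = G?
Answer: -1756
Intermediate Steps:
Function('Q')(H) = Mul(4, Pow(H, 2)) (Function('Q')(H) = Mul(Mul(2, H), Mul(2, H)) = Mul(4, Pow(H, 2)))
Function('f')(x, A) = Add(A, x, Mul(4, Pow(x, 2))) (Function('f')(x, A) = Add(Add(x, A), Mul(4, Pow(x, 2))) = Add(Add(A, x), Mul(4, Pow(x, 2))) = Add(A, x, Mul(4, Pow(x, 2))))
Add(-39, Mul(-17, Function('f')(-5, 6))) = Add(-39, Mul(-17, Add(6, -5, Mul(4, Pow(-5, 2))))) = Add(-39, Mul(-17, Add(6, -5, Mul(4, 25)))) = Add(-39, Mul(-17, Add(6, -5, 100))) = Add(-39, Mul(-17, 101)) = Add(-39, -1717) = -1756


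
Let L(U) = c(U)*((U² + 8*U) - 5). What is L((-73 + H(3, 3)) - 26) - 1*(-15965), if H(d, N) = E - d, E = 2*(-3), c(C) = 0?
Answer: 15965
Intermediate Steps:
E = -6
H(d, N) = -6 - d
L(U) = 0 (L(U) = 0*((U² + 8*U) - 5) = 0*(-5 + U² + 8*U) = 0)
L((-73 + H(3, 3)) - 26) - 1*(-15965) = 0 - 1*(-15965) = 0 + 15965 = 15965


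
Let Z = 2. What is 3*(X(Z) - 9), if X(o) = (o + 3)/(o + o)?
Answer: -93/4 ≈ -23.250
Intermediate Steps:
X(o) = (3 + o)/(2*o) (X(o) = (3 + o)/((2*o)) = (3 + o)*(1/(2*o)) = (3 + o)/(2*o))
3*(X(Z) - 9) = 3*((½)*(3 + 2)/2 - 9) = 3*((½)*(½)*5 - 9) = 3*(5/4 - 9) = 3*(-31/4) = -93/4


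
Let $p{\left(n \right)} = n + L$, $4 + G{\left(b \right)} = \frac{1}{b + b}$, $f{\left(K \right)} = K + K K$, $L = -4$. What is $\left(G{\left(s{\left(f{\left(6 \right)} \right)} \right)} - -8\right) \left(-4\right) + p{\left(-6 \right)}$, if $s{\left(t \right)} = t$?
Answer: $- \frac{547}{21} \approx -26.048$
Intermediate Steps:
$f{\left(K \right)} = K + K^{2}$
$G{\left(b \right)} = -4 + \frac{1}{2 b}$ ($G{\left(b \right)} = -4 + \frac{1}{b + b} = -4 + \frac{1}{2 b}$)
$p{\left(n \right)} = -4 + n$ ($p{\left(n \right)} = n - 4 = -4 + n$)
$\left(G{\left(s{\left(f{\left(6 \right)} \right)} \right)} - -8\right) \left(-4\right) + p{\left(-6 \right)} = \left(\left(-4 + \frac{1}{2 \cdot 6 \left(1 + 6\right)}\right) - -8\right) \left(-4\right) - 10 = \left(\left(-4 + \frac{1}{2 \cdot 6 \cdot 7}\right) + 8\right) \left(-4\right) - 10 = \left(\left(-4 + \frac{1}{2 \cdot 42}\right) + 8\right) \left(-4\right) - 10 = \left(\left(-4 + \frac{1}{2} \cdot \frac{1}{42}\right) + 8\right) \left(-4\right) - 10 = \left(\left(-4 + \frac{1}{84}\right) + 8\right) \left(-4\right) - 10 = \left(- \frac{335}{84} + 8\right) \left(-4\right) - 10 = \frac{337}{84} \left(-4\right) - 10 = - \frac{337}{21} - 10 = - \frac{547}{21}$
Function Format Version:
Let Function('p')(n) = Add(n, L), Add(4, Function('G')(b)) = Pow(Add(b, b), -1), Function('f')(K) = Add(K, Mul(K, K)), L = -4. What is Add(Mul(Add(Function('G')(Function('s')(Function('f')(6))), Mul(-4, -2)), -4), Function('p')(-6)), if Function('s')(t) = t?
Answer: Rational(-547, 21) ≈ -26.048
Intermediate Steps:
Function('f')(K) = Add(K, Pow(K, 2))
Function('G')(b) = Add(-4, Mul(Rational(1, 2), Pow(b, -1))) (Function('G')(b) = Add(-4, Pow(Add(b, b), -1)) = Add(-4, Pow(Mul(2, b), -1)) = Add(-4, Mul(Rational(1, 2), Pow(b, -1))))
Function('p')(n) = Add(-4, n) (Function('p')(n) = Add(n, -4) = Add(-4, n))
Add(Mul(Add(Function('G')(Function('s')(Function('f')(6))), Mul(-4, -2)), -4), Function('p')(-6)) = Add(Mul(Add(Add(-4, Mul(Rational(1, 2), Pow(Mul(6, Add(1, 6)), -1))), Mul(-4, -2)), -4), Add(-4, -6)) = Add(Mul(Add(Add(-4, Mul(Rational(1, 2), Pow(Mul(6, 7), -1))), 8), -4), -10) = Add(Mul(Add(Add(-4, Mul(Rational(1, 2), Pow(42, -1))), 8), -4), -10) = Add(Mul(Add(Add(-4, Mul(Rational(1, 2), Rational(1, 42))), 8), -4), -10) = Add(Mul(Add(Add(-4, Rational(1, 84)), 8), -4), -10) = Add(Mul(Add(Rational(-335, 84), 8), -4), -10) = Add(Mul(Rational(337, 84), -4), -10) = Add(Rational(-337, 21), -10) = Rational(-547, 21)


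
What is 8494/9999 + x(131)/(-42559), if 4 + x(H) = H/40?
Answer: 1314557801/1547445240 ≈ 0.84950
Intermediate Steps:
x(H) = -4 + H/40
8494/9999 + x(131)/(-42559) = 8494/9999 + (-4 + (1/40)*131)/(-42559) = 8494*(1/9999) + (-4 + 131/40)*(-1/42559) = 8494/9999 - 29/40*(-1/42559) = 8494/9999 + 29/1702360 = 1314557801/1547445240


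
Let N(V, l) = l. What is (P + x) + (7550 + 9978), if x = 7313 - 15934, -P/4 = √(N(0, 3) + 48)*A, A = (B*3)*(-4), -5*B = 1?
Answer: 8907 - 48*√51/5 ≈ 8838.4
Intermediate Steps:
B = -⅕ (B = -⅕*1 = -⅕ ≈ -0.20000)
A = 12/5 (A = -⅕*3*(-4) = -⅗*(-4) = 12/5 ≈ 2.4000)
P = -48*√51/5 (P = -4*√(3 + 48)*12/5 = -4*√51*12/5 = -48*√51/5 ≈ -68.558)
x = -8621
(P + x) + (7550 + 9978) = (-48*√51/5 - 8621) + (7550 + 9978) = (-8621 - 48*√51/5) + 17528 = 8907 - 48*√51/5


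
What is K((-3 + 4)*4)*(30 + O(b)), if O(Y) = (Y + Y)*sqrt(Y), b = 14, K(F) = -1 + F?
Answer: 90 + 84*sqrt(14) ≈ 404.30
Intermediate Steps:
O(Y) = 2*Y**(3/2) (O(Y) = (2*Y)*sqrt(Y) = 2*Y**(3/2))
K((-3 + 4)*4)*(30 + O(b)) = (-1 + (-3 + 4)*4)*(30 + 2*14**(3/2)) = (-1 + 1*4)*(30 + 2*(14*sqrt(14))) = (-1 + 4)*(30 + 28*sqrt(14)) = 3*(30 + 28*sqrt(14)) = 90 + 84*sqrt(14)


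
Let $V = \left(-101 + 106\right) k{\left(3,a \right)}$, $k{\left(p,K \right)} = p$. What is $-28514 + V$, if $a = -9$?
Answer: $-28499$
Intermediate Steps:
$V = 15$ ($V = \left(-101 + 106\right) 3 = 5 \cdot 3 = 15$)
$-28514 + V = -28514 + 15 = -28499$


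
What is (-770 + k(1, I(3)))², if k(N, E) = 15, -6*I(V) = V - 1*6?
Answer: 570025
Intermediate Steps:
I(V) = 1 - V/6 (I(V) = -(V - 1*6)/6 = -(V - 6)/6 = -(-6 + V)/6 = 1 - V/6)
(-770 + k(1, I(3)))² = (-770 + 15)² = (-755)² = 570025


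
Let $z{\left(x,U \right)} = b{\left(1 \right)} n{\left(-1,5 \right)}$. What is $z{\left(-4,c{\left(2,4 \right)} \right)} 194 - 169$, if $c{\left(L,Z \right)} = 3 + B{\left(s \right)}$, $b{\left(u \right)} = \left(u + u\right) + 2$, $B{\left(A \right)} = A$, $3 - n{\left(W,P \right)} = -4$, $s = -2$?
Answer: $5263$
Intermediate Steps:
$n{\left(W,P \right)} = 7$ ($n{\left(W,P \right)} = 3 - -4 = 3 + 4 = 7$)
$b{\left(u \right)} = 2 + 2 u$ ($b{\left(u \right)} = 2 u + 2 = 2 + 2 u$)
$c{\left(L,Z \right)} = 1$ ($c{\left(L,Z \right)} = 3 - 2 = 1$)
$z{\left(x,U \right)} = 28$ ($z{\left(x,U \right)} = \left(2 + 2 \cdot 1\right) 7 = \left(2 + 2\right) 7 = 4 \cdot 7 = 28$)
$z{\left(-4,c{\left(2,4 \right)} \right)} 194 - 169 = 28 \cdot 194 - 169 = 5432 - 169 = 5263$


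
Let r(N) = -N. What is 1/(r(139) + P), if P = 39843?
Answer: 1/39704 ≈ 2.5186e-5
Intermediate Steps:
1/(r(139) + P) = 1/(-1*139 + 39843) = 1/(-139 + 39843) = 1/39704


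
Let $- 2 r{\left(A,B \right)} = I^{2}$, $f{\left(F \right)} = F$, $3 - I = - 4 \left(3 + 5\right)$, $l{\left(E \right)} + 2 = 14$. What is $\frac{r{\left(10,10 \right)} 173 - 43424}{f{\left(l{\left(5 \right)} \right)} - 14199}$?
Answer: $\frac{99591}{9458} \approx 10.53$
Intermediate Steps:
$l{\left(E \right)} = 12$ ($l{\left(E \right)} = -2 + 14 = 12$)
$I = 35$ ($I = 3 - - 4 \left(3 + 5\right) = 3 - \left(-4\right) 8 = 3 - -32 = 3 + 32 = 35$)
$r{\left(A,B \right)} = - \frac{1225}{2}$ ($r{\left(A,B \right)} = - \frac{35^{2}}{2} = \left(- \frac{1}{2}\right) 1225 = - \frac{1225}{2}$)
$\frac{r{\left(10,10 \right)} 173 - 43424}{f{\left(l{\left(5 \right)} \right)} - 14199} = \frac{\left(- \frac{1225}{2}\right) 173 - 43424}{12 - 14199} = \frac{- \frac{211925}{2} - 43424}{-14187} = \left(- \frac{298773}{2}\right) \left(- \frac{1}{14187}\right) = \frac{99591}{9458}$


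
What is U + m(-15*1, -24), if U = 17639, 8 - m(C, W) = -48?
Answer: 17695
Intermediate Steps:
m(C, W) = 56 (m(C, W) = 8 - 1*(-48) = 8 + 48 = 56)
U + m(-15*1, -24) = 17639 + 56 = 17695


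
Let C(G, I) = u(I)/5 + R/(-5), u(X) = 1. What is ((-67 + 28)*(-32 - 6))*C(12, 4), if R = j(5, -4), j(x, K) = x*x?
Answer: -35568/5 ≈ -7113.6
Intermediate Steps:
j(x, K) = x²
R = 25 (R = 5² = 25)
C(G, I) = -24/5 (C(G, I) = 1/5 + 25/(-5) = 1*(⅕) + 25*(-⅕) = ⅕ - 5 = -24/5)
((-67 + 28)*(-32 - 6))*C(12, 4) = ((-67 + 28)*(-32 - 6))*(-24/5) = -39*(-38)*(-24/5) = 1482*(-24/5) = -35568/5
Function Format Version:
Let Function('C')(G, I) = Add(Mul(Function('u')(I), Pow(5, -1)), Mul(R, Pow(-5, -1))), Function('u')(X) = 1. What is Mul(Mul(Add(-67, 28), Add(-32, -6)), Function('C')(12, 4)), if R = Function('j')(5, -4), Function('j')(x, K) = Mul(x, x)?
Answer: Rational(-35568, 5) ≈ -7113.6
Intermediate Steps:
Function('j')(x, K) = Pow(x, 2)
R = 25 (R = Pow(5, 2) = 25)
Function('C')(G, I) = Rational(-24, 5) (Function('C')(G, I) = Add(Mul(1, Pow(5, -1)), Mul(25, Pow(-5, -1))) = Add(Mul(1, Rational(1, 5)), Mul(25, Rational(-1, 5))) = Add(Rational(1, 5), -5) = Rational(-24, 5))
Mul(Mul(Add(-67, 28), Add(-32, -6)), Function('C')(12, 4)) = Mul(Mul(Add(-67, 28), Add(-32, -6)), Rational(-24, 5)) = Mul(Mul(-39, -38), Rational(-24, 5)) = Mul(1482, Rational(-24, 5)) = Rational(-35568, 5)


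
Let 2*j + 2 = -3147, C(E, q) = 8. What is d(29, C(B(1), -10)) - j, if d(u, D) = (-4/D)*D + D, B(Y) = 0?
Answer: 3157/2 ≈ 1578.5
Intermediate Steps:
d(u, D) = -4 + D
j = -3149/2 (j = -1 + (1/2)*(-3147) = -1 - 3147/2 = -3149/2 ≈ -1574.5)
d(29, C(B(1), -10)) - j = (-4 + 8) - 1*(-3149/2) = 4 + 3149/2 = 3157/2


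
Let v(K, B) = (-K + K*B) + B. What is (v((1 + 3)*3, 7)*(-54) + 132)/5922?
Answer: -689/987 ≈ -0.69808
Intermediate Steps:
v(K, B) = B - K + B*K (v(K, B) = (-K + B*K) + B = B - K + B*K)
(v((1 + 3)*3, 7)*(-54) + 132)/5922 = ((7 - (1 + 3)*3 + 7*((1 + 3)*3))*(-54) + 132)/5922 = ((7 - 4*3 + 7*(4*3))*(-54) + 132)*(1/5922) = ((7 - 1*12 + 7*12)*(-54) + 132)*(1/5922) = ((7 - 12 + 84)*(-54) + 132)*(1/5922) = (79*(-54) + 132)*(1/5922) = (-4266 + 132)*(1/5922) = -4134*1/5922 = -689/987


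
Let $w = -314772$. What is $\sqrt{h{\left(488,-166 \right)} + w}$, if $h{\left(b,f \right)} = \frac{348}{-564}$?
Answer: $\frac{i \sqrt{695332711}}{47} \approx 561.05 i$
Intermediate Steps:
$h{\left(b,f \right)} = - \frac{29}{47}$ ($h{\left(b,f \right)} = 348 \left(- \frac{1}{564}\right) = - \frac{29}{47}$)
$\sqrt{h{\left(488,-166 \right)} + w} = \sqrt{- \frac{29}{47} - 314772} = \sqrt{- \frac{14794313}{47}} = \frac{i \sqrt{695332711}}{47}$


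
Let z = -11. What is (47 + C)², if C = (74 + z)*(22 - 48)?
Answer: 2531281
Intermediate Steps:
C = -1638 (C = (74 - 11)*(22 - 48) = 63*(-26) = -1638)
(47 + C)² = (47 - 1638)² = (-1591)² = 2531281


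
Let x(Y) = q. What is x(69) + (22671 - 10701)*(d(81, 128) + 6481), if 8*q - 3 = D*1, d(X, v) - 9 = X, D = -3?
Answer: 78654870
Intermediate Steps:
d(X, v) = 9 + X
q = 0 (q = 3/8 + (-3*1)/8 = 3/8 + (⅛)*(-3) = 3/8 - 3/8 = 0)
x(Y) = 0
x(69) + (22671 - 10701)*(d(81, 128) + 6481) = 0 + (22671 - 10701)*((9 + 81) + 6481) = 0 + 11970*(90 + 6481) = 0 + 11970*6571 = 0 + 78654870 = 78654870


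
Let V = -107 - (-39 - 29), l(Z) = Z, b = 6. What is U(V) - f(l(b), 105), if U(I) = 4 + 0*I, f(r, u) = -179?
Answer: 183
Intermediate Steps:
V = -39 (V = -107 - 1*(-68) = -107 + 68 = -39)
U(I) = 4 (U(I) = 4 + 0 = 4)
U(V) - f(l(b), 105) = 4 - 1*(-179) = 4 + 179 = 183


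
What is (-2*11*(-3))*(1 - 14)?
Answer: -858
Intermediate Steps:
(-2*11*(-3))*(1 - 14) = -22*(-3)*(-13) = 66*(-13) = -858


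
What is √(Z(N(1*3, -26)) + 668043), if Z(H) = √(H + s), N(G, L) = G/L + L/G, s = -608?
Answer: √(4064373612 + 78*I*√3752502)/78 ≈ 817.34 + 0.015193*I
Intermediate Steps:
Z(H) = √(-608 + H) (Z(H) = √(H - 608) = √(-608 + H))
√(Z(N(1*3, -26)) + 668043) = √(√(-608 + ((1*3)/(-26) - 26/(1*3))) + 668043) = √(√(-608 + (3*(-1/26) - 26/3)) + 668043) = √(√(-608 + (-3/26 - 26*⅓)) + 668043) = √(√(-608 + (-3/26 - 26/3)) + 668043) = √(√(-608 - 685/78) + 668043) = √(√(-48109/78) + 668043) = √(I*√3752502/78 + 668043) = √(668043 + I*√3752502/78)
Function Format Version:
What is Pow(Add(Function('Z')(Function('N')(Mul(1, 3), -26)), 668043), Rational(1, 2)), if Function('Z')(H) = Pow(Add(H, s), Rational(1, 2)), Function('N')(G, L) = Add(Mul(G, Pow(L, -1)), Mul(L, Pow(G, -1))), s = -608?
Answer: Mul(Rational(1, 78), Pow(Add(4064373612, Mul(78, I, Pow(3752502, Rational(1, 2)))), Rational(1, 2))) ≈ Add(817.34, Mul(0.015193, I))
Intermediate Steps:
Function('Z')(H) = Pow(Add(-608, H), Rational(1, 2)) (Function('Z')(H) = Pow(Add(H, -608), Rational(1, 2)) = Pow(Add(-608, H), Rational(1, 2)))
Pow(Add(Function('Z')(Function('N')(Mul(1, 3), -26)), 668043), Rational(1, 2)) = Pow(Add(Pow(Add(-608, Add(Mul(Mul(1, 3), Pow(-26, -1)), Mul(-26, Pow(Mul(1, 3), -1)))), Rational(1, 2)), 668043), Rational(1, 2)) = Pow(Add(Pow(Add(-608, Add(Mul(3, Rational(-1, 26)), Mul(-26, Pow(3, -1)))), Rational(1, 2)), 668043), Rational(1, 2)) = Pow(Add(Pow(Add(-608, Add(Rational(-3, 26), Mul(-26, Rational(1, 3)))), Rational(1, 2)), 668043), Rational(1, 2)) = Pow(Add(Pow(Add(-608, Add(Rational(-3, 26), Rational(-26, 3))), Rational(1, 2)), 668043), Rational(1, 2)) = Pow(Add(Pow(Add(-608, Rational(-685, 78)), Rational(1, 2)), 668043), Rational(1, 2)) = Pow(Add(Pow(Rational(-48109, 78), Rational(1, 2)), 668043), Rational(1, 2)) = Pow(Add(Mul(Rational(1, 78), I, Pow(3752502, Rational(1, 2))), 668043), Rational(1, 2)) = Pow(Add(668043, Mul(Rational(1, 78), I, Pow(3752502, Rational(1, 2)))), Rational(1, 2))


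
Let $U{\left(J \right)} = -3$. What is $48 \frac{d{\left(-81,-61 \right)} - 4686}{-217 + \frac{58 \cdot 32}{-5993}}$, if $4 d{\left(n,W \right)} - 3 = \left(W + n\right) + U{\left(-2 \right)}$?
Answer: $\frac{1358205576}{1302337} \approx 1042.9$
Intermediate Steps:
$d{\left(n,W \right)} = \frac{W}{4} + \frac{n}{4}$ ($d{\left(n,W \right)} = \frac{3}{4} + \frac{\left(W + n\right) - 3}{4} = \frac{3}{4} + \frac{-3 + W + n}{4} = \frac{3}{4} + \left(- \frac{3}{4} + \frac{W}{4} + \frac{n}{4}\right) = \frac{W}{4} + \frac{n}{4}$)
$48 \frac{d{\left(-81,-61 \right)} - 4686}{-217 + \frac{58 \cdot 32}{-5993}} = 48 \frac{\left(\frac{1}{4} \left(-61\right) + \frac{1}{4} \left(-81\right)\right) - 4686}{-217 + \frac{58 \cdot 32}{-5993}} = 48 \frac{\left(- \frac{61}{4} - \frac{81}{4}\right) - 4686}{-217 + 1856 \left(- \frac{1}{5993}\right)} = 48 \frac{- \frac{71}{2} - 4686}{-217 - \frac{1856}{5993}} = 48 \left(- \frac{9443}{2 \left(- \frac{1302337}{5993}\right)}\right) = 48 \left(\left(- \frac{9443}{2}\right) \left(- \frac{5993}{1302337}\right)\right) = 48 \cdot \frac{56591899}{2604674} = \frac{1358205576}{1302337}$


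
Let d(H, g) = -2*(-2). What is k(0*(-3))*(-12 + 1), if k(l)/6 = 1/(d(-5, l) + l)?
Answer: -33/2 ≈ -16.500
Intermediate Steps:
d(H, g) = 4
k(l) = 6/(4 + l)
k(0*(-3))*(-12 + 1) = (6/(4 + 0*(-3)))*(-12 + 1) = (6/(4 + 0))*(-11) = (6/4)*(-11) = (6*(¼))*(-11) = (3/2)*(-11) = -33/2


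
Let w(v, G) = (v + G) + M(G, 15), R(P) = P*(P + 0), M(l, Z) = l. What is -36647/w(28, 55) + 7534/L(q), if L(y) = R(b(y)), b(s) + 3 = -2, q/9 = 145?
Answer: 123517/3450 ≈ 35.802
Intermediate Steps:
q = 1305 (q = 9*145 = 1305)
b(s) = -5 (b(s) = -3 - 2 = -5)
R(P) = P² (R(P) = P*P = P²)
L(y) = 25 (L(y) = (-5)² = 25)
w(v, G) = v + 2*G (w(v, G) = (v + G) + G = (G + v) + G = v + 2*G)
-36647/w(28, 55) + 7534/L(q) = -36647/(28 + 2*55) + 7534/25 = -36647/(28 + 110) + 7534*(1/25) = -36647/138 + 7534/25 = 123517/3450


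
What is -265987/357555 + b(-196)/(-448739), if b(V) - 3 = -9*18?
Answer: -119301889148/160448873145 ≈ -0.74355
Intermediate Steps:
b(V) = -159 (b(V) = 3 - 9*18 = 3 - 162 = -159)
-265987/357555 + b(-196)/(-448739) = -265987/357555 - 159/(-448739) = -265987*1/357555 - 159*(-1/448739) = -265987/357555 + 159/448739 = -119301889148/160448873145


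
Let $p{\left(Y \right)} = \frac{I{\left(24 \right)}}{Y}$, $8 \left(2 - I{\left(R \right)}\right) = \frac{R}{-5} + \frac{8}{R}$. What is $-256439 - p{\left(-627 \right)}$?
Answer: $- \frac{19294470053}{75240} \approx -2.5644 \cdot 10^{5}$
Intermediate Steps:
$I{\left(R \right)} = 2 - \frac{1}{R} + \frac{R}{40}$ ($I{\left(R \right)} = 2 - \frac{\frac{R}{-5} + \frac{8}{R}}{8} = 2 - \frac{R \left(- \frac{1}{5}\right) + \frac{8}{R}}{8} = 2 - \frac{- \frac{R}{5} + \frac{8}{R}}{8} = 2 - \frac{\frac{8}{R} - \frac{R}{5}}{8} = 2 + \left(- \frac{1}{R} + \frac{R}{40}\right) = 2 - \frac{1}{R} + \frac{R}{40}$)
$p{\left(Y \right)} = \frac{307}{120 Y}$ ($p{\left(Y \right)} = \frac{2 - \frac{1}{24} + \frac{1}{40} \cdot 24}{Y} = \frac{2 - \frac{1}{24} + \frac{3}{5}}{Y} = \frac{307}{120 Y}$)
$-256439 - p{\left(-627 \right)} = -256439 - \frac{307}{120 \left(-627\right)} = -256439 - \frac{307}{120} \left(- \frac{1}{627}\right) = -256439 - - \frac{307}{75240} = -256439 + \frac{307}{75240} = - \frac{19294470053}{75240}$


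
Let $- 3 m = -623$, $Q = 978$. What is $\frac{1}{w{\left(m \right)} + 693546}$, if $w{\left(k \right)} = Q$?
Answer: $\frac{1}{694524} \approx 1.4398 \cdot 10^{-6}$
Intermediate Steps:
$m = \frac{623}{3}$ ($m = \left(- \frac{1}{3}\right) \left(-623\right) = \frac{623}{3} \approx 207.67$)
$w{\left(k \right)} = 978$
$\frac{1}{w{\left(m \right)} + 693546} = \frac{1}{978 + 693546} = \frac{1}{694524}$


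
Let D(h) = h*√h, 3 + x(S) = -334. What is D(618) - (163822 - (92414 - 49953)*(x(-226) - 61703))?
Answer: -2634444262 + 618*√618 ≈ -2.6344e+9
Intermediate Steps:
x(S) = -337 (x(S) = -3 - 334 = -337)
D(h) = h^(3/2)
D(618) - (163822 - (92414 - 49953)*(x(-226) - 61703)) = 618^(3/2) - (163822 - (92414 - 49953)*(-337 - 61703)) = 618*√618 - (163822 - 42461*(-62040)) = 618*√618 - (163822 - 1*(-2634280440)) = 618*√618 - (163822 + 2634280440) = 618*√618 - 1*2634444262 = 618*√618 - 2634444262 = -2634444262 + 618*√618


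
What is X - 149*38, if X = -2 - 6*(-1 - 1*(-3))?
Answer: -5676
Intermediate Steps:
X = -14 (X = -2 - 6*(-1 + 3) = -2 - 6*2 = -2 - 12 = -14)
X - 149*38 = -14 - 149*38 = -14 - 5662 = -5676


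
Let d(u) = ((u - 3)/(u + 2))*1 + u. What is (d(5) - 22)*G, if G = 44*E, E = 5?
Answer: -25740/7 ≈ -3677.1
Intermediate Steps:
d(u) = u + (-3 + u)/(2 + u) (d(u) = ((-3 + u)/(2 + u))*1 + u = (-3 + u)/(2 + u) + u = u + (-3 + u)/(2 + u))
G = 220 (G = 44*5 = 220)
(d(5) - 22)*G = ((-3 + 5² + 3*5)/(2 + 5) - 22)*220 = ((-3 + 25 + 15)/7 - 22)*220 = ((⅐)*37 - 22)*220 = (37/7 - 22)*220 = -117/7*220 = -25740/7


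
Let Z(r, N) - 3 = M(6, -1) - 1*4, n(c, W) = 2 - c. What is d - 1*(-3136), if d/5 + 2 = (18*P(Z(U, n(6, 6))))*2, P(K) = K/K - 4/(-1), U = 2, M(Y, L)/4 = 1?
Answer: 4026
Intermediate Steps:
M(Y, L) = 4 (M(Y, L) = 4*1 = 4)
Z(r, N) = 3 (Z(r, N) = 3 + (4 - 1*4) = 3 + (4 - 4) = 3 + 0 = 3)
P(K) = 5 (P(K) = 1 - 4*(-1) = 1 + 4 = 5)
d = 890 (d = -10 + 5*((18*5)*2) = -10 + 5*(90*2) = -10 + 5*180 = -10 + 900 = 890)
d - 1*(-3136) = 890 - 1*(-3136) = 890 + 3136 = 4026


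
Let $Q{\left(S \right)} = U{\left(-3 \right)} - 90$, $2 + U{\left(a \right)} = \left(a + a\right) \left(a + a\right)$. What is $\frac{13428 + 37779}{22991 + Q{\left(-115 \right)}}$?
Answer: $\frac{17069}{7645} \approx 2.2327$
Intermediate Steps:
$U{\left(a \right)} = -2 + 4 a^{2}$ ($U{\left(a \right)} = -2 + \left(a + a\right) \left(a + a\right) = -2 + 2 a 2 a = -2 + 4 a^{2}$)
$Q{\left(S \right)} = -56$ ($Q{\left(S \right)} = \left(-2 + 4 \left(-3\right)^{2}\right) - 90 = \left(-2 + 4 \cdot 9\right) - 90 = \left(-2 + 36\right) - 90 = 34 - 90 = -56$)
$\frac{13428 + 37779}{22991 + Q{\left(-115 \right)}} = \frac{13428 + 37779}{22991 - 56} = \frac{51207}{22935} = 51207 \cdot \frac{1}{22935} = \frac{17069}{7645}$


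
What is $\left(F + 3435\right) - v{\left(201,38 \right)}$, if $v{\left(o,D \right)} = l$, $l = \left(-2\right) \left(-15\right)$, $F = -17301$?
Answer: $-13896$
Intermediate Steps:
$l = 30$
$v{\left(o,D \right)} = 30$
$\left(F + 3435\right) - v{\left(201,38 \right)} = \left(-17301 + 3435\right) - 30 = -13866 - 30 = -13896$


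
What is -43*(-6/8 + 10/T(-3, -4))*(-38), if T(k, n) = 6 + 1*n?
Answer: 13889/2 ≈ 6944.5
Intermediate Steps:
T(k, n) = 6 + n
-43*(-6/8 + 10/T(-3, -4))*(-38) = -43*(-6/8 + 10/(6 - 4))*(-38) = -43*(-6*⅛ + 10/2)*(-38) = -43*(-¾ + 10*(½))*(-38) = -43*(-¾ + 5)*(-38) = -43*17/4*(-38) = -731/4*(-38) = 13889/2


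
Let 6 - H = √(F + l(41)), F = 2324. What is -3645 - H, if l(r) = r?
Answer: -3651 + √2365 ≈ -3602.4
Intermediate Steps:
H = 6 - √2365 (H = 6 - √(2324 + 41) = 6 - √2365 ≈ -42.631)
-3645 - H = -3645 - (6 - √2365) = -3645 + (-6 + √2365) = -3651 + √2365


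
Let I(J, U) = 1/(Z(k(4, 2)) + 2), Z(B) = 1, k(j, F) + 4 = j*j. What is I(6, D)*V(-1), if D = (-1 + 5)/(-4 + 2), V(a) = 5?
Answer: 5/3 ≈ 1.6667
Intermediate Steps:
k(j, F) = -4 + j**2 (k(j, F) = -4 + j*j = -4 + j**2)
D = -2 (D = 4/(-2) = 4*(-1/2) = -2)
I(J, U) = 1/3 (I(J, U) = 1/(1 + 2) = 1/3)
I(6, D)*V(-1) = (1/3)*5 = 5/3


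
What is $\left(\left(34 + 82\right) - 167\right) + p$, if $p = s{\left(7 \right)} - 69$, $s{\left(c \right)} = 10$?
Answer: $-110$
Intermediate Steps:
$p = -59$ ($p = 10 - 69 = -59$)
$\left(\left(34 + 82\right) - 167\right) + p = \left(\left(34 + 82\right) - 167\right) - 59 = \left(116 - 167\right) - 59 = -51 - 59 = -110$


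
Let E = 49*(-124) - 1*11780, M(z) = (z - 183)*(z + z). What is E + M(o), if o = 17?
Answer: -23500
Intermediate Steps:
M(z) = 2*z*(-183 + z) (M(z) = (-183 + z)*(2*z) = 2*z*(-183 + z))
E = -17856 (E = -6076 - 11780 = -17856)
E + M(o) = -17856 + 2*17*(-183 + 17) = -17856 + 2*17*(-166) = -17856 - 5644 = -23500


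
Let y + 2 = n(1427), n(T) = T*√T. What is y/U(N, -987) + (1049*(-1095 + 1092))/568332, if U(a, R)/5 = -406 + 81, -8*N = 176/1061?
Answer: -1325737/307846500 - 1427*√1427/1625 ≈ -33.177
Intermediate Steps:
N = -22/1061 ≈ -0.020735
n(T) = T^(3/2)
U(a, R) = -1625 (U(a, R) = 5*(-406 + 81) = 5*(-325) = -1625)
y = -2 + 1427*√1427 (y = -2 + 1427^(3/2) = -2 + 1427*√1427 ≈ 53904.)
y/U(N, -987) + (1049*(-1095 + 1092))/568332 = (-2 + 1427*√1427)/(-1625) + (1049*(-1095 + 1092))/568332 = (-2 + 1427*√1427)*(-1/1625) + (1049*(-3))*(1/568332) = (2/1625 - 1427*√1427/1625) - 3147*1/568332 = (2/1625 - 1427*√1427/1625) - 1049/189444 = -1325737/307846500 - 1427*√1427/1625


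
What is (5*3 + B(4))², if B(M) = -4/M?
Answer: 196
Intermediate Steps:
(5*3 + B(4))² = (5*3 - 4/4)² = (15 - 4*¼)² = (15 - 1)² = 14² = 196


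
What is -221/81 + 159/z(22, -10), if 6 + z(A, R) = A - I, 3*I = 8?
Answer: 29797/3240 ≈ 9.1966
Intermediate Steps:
I = 8/3 (I = (⅓)*8 = 8/3 ≈ 2.6667)
z(A, R) = -26/3 + A (z(A, R) = -6 + (A - 1*8/3) = -6 + (A - 8/3) = -6 + (-8/3 + A) = -26/3 + A)
-221/81 + 159/z(22, -10) = -221/81 + 159/(-26/3 + 22) = -221*1/81 + 159/(40/3) = -221/81 + 159*(3/40) = -221/81 + 477/40 = 29797/3240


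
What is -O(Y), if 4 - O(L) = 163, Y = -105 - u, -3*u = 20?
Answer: 159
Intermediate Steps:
u = -20/3 (u = -⅓*20 = -20/3 ≈ -6.6667)
Y = -295/3 (Y = -105 - 1*(-20/3) = -105 + 20/3 = -295/3 ≈ -98.333)
O(L) = -159 (O(L) = 4 - 1*163 = 4 - 163 = -159)
-O(Y) = -1*(-159) = 159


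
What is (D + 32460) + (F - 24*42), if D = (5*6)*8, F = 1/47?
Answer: 1489525/47 ≈ 31692.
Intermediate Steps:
F = 1/47 ≈ 0.021277
D = 240 (D = 30*8 = 240)
(D + 32460) + (F - 24*42) = (240 + 32460) + (1/47 - 24*42) = 32700 + (1/47 - 1008) = 32700 - 47375/47 = 1489525/47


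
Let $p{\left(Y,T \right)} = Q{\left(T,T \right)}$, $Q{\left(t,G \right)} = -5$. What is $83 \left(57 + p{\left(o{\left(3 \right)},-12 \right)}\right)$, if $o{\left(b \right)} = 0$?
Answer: $4316$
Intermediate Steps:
$p{\left(Y,T \right)} = -5$
$83 \left(57 + p{\left(o{\left(3 \right)},-12 \right)}\right) = 83 \left(57 - 5\right) = 83 \cdot 52 = 4316$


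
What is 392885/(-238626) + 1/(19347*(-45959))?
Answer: -116447024539577/70726262541966 ≈ -1.6464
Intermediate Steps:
392885/(-238626) + 1/(19347*(-45959)) = 392885*(-1/238626) + (1/19347)*(-1/45959) = -392885/238626 - 1/889168773 = -116447024539577/70726262541966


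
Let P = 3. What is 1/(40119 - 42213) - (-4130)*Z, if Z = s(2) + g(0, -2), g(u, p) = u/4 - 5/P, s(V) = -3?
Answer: -13452787/698 ≈ -19273.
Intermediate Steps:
g(u, p) = -5/3 + u/4 (g(u, p) = u/4 - 5/3 = -5/3 + u/4)
Z = -14/3 (Z = -3 + (-5/3 + (¼)*0) = -3 + (-5/3 + 0) = -3 - 5/3 = -14/3 ≈ -4.6667)
1/(40119 - 42213) - (-4130)*Z = 1/(40119 - 42213) - (-4130)*(-14)/3 = 1/(-2094) - 1*57820/3 = -1/2094 - 57820/3 = -13452787/698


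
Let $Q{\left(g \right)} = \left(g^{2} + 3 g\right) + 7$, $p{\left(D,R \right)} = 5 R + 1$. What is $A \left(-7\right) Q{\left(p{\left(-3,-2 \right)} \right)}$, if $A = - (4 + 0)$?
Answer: $1708$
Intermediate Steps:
$p{\left(D,R \right)} = 1 + 5 R$
$A = -4$ ($A = \left(-1\right) 4 = -4$)
$Q{\left(g \right)} = 7 + g^{2} + 3 g$
$A \left(-7\right) Q{\left(p{\left(-3,-2 \right)} \right)} = \left(-4\right) \left(-7\right) \left(7 + \left(1 + 5 \left(-2\right)\right)^{2} + 3 \left(1 + 5 \left(-2\right)\right)\right) = 28 \left(7 + \left(1 - 10\right)^{2} + 3 \left(1 - 10\right)\right) = 28 \left(7 + \left(-9\right)^{2} + 3 \left(-9\right)\right) = 28 \left(7 + 81 - 27\right) = 28 \cdot 61 = 1708$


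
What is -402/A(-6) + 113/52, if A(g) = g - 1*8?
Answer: 11243/364 ≈ 30.887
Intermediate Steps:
A(g) = -8 + g (A(g) = g - 8 = -8 + g)
-402/A(-6) + 113/52 = -402/(-8 - 6) + 113/52 = -402/(-14) + 113*(1/52) = -402*(-1/14) + 113/52 = 201/7 + 113/52 = 11243/364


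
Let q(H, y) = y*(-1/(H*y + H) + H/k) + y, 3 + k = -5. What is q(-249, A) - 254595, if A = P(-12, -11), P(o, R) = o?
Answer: -465594385/1826 ≈ -2.5498e+5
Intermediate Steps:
k = -8 (k = -3 - 5 = -8)
A = -12
q(H, y) = y + y*(-1/(H + H*y) - H/8) (q(H, y) = y*(-1/(H*y + H) + H/(-8)) + y = y*(-1/(H + H*y) + H*(-⅛)) + y = y*(-1/(H + H*y) - H/8) + y = y + y*(-1/(H + H*y) - H/8))
q(-249, A) - 254595 = (⅛)*(-12)*(-8 - 1*(-249)² + 8*(-249) - 1*(-12)*(-249)² + 8*(-249)*(-12))/(-249*(1 - 12)) - 254595 = (⅛)*(-12)*(-1/249)*(-8 - 1*62001 - 1992 - 1*(-12)*62001 + 23904)/(-11) - 254595 = (⅛)*(-12)*(-1/249)*(-1/11)*(-8 - 62001 - 1992 + 744012 + 23904) - 254595 = (⅛)*(-12)*(-1/249)*(-1/11)*703915 - 254595 = -703915/1826 - 254595 = -465594385/1826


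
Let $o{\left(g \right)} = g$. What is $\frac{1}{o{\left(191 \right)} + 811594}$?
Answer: $\frac{1}{811785} \approx 1.2319 \cdot 10^{-6}$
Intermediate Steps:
$\frac{1}{o{\left(191 \right)} + 811594} = \frac{1}{191 + 811594} = \frac{1}{811785}$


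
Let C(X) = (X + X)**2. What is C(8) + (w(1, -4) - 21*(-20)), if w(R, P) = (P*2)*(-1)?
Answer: 684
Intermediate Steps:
w(R, P) = -2*P (w(R, P) = (2*P)*(-1) = -2*P)
C(X) = 4*X**2 (C(X) = (2*X)**2 = 4*X**2)
C(8) + (w(1, -4) - 21*(-20)) = 4*8**2 + (-2*(-4) - 21*(-20)) = 4*64 + (8 + 420) = 256 + 428 = 684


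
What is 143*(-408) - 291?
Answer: -58635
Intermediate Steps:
143*(-408) - 291 = -58344 - 291 = -58635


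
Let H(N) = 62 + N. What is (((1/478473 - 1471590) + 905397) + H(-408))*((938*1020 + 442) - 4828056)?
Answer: 1049286386708183884/478473 ≈ 2.1930e+12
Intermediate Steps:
(((1/478473 - 1471590) + 905397) + H(-408))*((938*1020 + 442) - 4828056) = (((1/478473 - 1471590) + 905397) + (62 - 408))*((938*1020 + 442) - 4828056) = (((1/478473 - 1471590) + 905397) - 346)*((956760 + 442) - 4828056) = ((-704116082069/478473 + 905397) - 346)*(957202 - 4828056) = (-270908063288/478473 - 346)*(-3870854) = -271073614946/478473*(-3870854) = 1049286386708183884/478473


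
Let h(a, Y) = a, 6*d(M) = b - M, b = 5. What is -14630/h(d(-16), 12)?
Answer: -4180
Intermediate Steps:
d(M) = ⅚ - M/6 (d(M) = (5 - M)/6 = ⅚ - M/6)
-14630/h(d(-16), 12) = -14630/(⅚ - ⅙*(-16)) = -14630/(⅚ + 8/3) = -14630/7/2 = -14630*2/7 = -4180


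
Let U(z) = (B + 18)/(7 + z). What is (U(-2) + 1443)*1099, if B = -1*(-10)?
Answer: 7960057/5 ≈ 1.5920e+6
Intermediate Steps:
B = 10
U(z) = 28/(7 + z) (U(z) = (10 + 18)/(7 + z) = 28/(7 + z))
(U(-2) + 1443)*1099 = (28/(7 - 2) + 1443)*1099 = (28/5 + 1443)*1099 = (7243/5)*1099 = 7960057/5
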